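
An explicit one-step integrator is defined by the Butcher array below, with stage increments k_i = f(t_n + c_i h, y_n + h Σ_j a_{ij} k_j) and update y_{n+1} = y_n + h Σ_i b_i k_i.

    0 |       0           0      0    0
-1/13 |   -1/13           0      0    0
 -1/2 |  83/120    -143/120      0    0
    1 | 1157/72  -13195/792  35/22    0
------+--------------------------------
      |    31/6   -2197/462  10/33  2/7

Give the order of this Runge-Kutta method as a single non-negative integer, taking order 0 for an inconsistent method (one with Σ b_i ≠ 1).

4

b = (31/6, -2197/462, 10/33, 2/7)
c = (0, -1/13, -1/2, 1)
Ac = (0, 0, 11/120, 35/72)
Σ b_i: 31/6·1 + (-2197/462)·1 + 10/33·1 + 2/7·1 = 1 ✓
b·c: (-2197/462)·(-1/13) + 10/33·(-1/2) + 2/7·1 = 1/2 ✓
b·c²: (-2197/462)·1/169 + 10/33·1/4 + 2/7·1 = 1/3 ✓
b·Ac: 10/33·11/120 + 2/7·35/72 = 1/6 ✓
b·c³: (-2197/462)·(-1/2197) + 10/33·(-1/8) + 2/7·1 = 1/4 ✓
b·(c∘Ac): 10/33·(-11/240) + 2/7·35/72 = 1/8 ✓
b·Ac²: 10/33·(-11/1560) + 2/7·35/117 = 1/12 ✓
b·A²c: 2/7·7/48 = 1/24 ✓; 4 stages ⇒ order 4.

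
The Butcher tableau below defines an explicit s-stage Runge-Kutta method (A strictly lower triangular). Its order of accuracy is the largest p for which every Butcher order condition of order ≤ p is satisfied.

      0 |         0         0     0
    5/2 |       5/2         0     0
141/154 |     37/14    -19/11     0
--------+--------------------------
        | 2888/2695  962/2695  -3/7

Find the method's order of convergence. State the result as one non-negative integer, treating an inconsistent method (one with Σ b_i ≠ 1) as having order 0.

b = (2888/2695, 962/2695, -3/7)
c = (0, 5/2, 141/154)
Ac = (0, 0, -95/22)
Σ b_i: 2888/2695·1 + 962/2695·1 + (-3/7)·1 = 1 ✓
b·c: 962/2695·5/2 + (-3/7)·141/154 = 1/2 ✓
b·c²: 962/2695·25/4 + (-3/7)·19881/23716 = 310727/166012 ≠ 1/3 ⇒ order 2.
b·Ac: (-3/7)·(-95/22) = 285/154 ≠ 1/6

2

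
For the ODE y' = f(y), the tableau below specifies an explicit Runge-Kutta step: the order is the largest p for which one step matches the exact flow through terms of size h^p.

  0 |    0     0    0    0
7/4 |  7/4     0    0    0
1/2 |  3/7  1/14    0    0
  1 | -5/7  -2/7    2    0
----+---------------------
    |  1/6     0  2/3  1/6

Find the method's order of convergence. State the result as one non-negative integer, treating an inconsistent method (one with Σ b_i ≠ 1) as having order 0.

b = (1/6, 0, 2/3, 1/6)
c = (0, 7/4, 1/2, 1)
Ac = (0, 0, 1/8, 1/2)
Σ b_i: 1/6·1 + 2/3·1 + 1/6·1 = 1 ✓
b·c: 2/3·1/2 + 1/6·1 = 1/2 ✓
b·c²: 2/3·1/4 + 1/6·1 = 1/3 ✓
b·Ac: 2/3·1/8 + 1/6·1/2 = 1/6 ✓
b·c³: 2/3·1/8 + 1/6·1 = 1/4 ✓
b·(c∘Ac): 2/3·1/16 + 1/6·1/2 = 1/8 ✓
b·Ac²: 2/3·7/32 + 1/6·(-3/8) = 1/12 ✓
b·A²c: 1/6·1/4 = 1/24 ✓; 4 stages ⇒ order 4.

4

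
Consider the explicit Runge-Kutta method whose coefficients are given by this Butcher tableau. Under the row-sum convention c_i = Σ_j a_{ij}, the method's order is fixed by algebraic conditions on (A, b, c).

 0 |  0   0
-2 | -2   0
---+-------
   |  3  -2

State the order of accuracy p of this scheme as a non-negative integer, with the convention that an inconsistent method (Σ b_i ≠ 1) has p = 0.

1

b = (3, -2)
c = (0, -2)
Σ b_i: 3·1 + (-2)·1 = 1 ✓
b·c: (-2)·(-2) = 4 ≠ 1/2 ⇒ order 1.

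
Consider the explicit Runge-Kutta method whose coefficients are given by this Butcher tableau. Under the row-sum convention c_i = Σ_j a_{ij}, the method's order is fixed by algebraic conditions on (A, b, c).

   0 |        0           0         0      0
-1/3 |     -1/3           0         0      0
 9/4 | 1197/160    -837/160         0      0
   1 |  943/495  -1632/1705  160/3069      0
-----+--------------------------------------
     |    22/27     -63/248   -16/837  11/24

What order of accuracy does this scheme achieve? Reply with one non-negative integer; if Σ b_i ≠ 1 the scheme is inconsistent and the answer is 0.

b = (22/27, -63/248, -16/837, 11/24)
c = (0, -1/3, 9/4, 1)
Ac = (0, 0, 279/160, 24/55)
Σ b_i: 22/27·1 + (-63/248)·1 + (-16/837)·1 + 11/24·1 = 1 ✓
b·c: (-63/248)·(-1/3) + (-16/837)·9/4 + 11/24·1 = 1/2 ✓
b·c²: (-63/248)·1/9 + (-16/837)·81/16 + 11/24·1 = 1/3 ✓
b·Ac: (-16/837)·279/160 + 11/24·24/55 = 1/6 ✓
b·c³: (-63/248)·(-1/27) + (-16/837)·729/64 + 11/24·1 = 1/4 ✓
b·(c∘Ac): (-16/837)·2511/640 + 11/24·24/55 = 1/8 ✓
b·Ac²: (-16/837)·(-93/160) + 11/24·26/165 = 1/12 ✓
b·A²c: 11/24·1/11 = 1/24 ✓; 4 stages ⇒ order 4.

4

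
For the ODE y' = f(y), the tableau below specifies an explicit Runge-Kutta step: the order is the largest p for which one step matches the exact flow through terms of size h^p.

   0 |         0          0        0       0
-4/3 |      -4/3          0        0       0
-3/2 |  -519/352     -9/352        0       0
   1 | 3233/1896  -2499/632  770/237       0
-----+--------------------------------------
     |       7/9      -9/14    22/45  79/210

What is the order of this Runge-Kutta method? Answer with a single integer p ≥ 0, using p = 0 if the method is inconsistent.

b = (7/9, -9/14, 22/45, 79/210)
c = (0, -4/3, -3/2, 1)
Ac = (0, 0, 3/88, 63/158)
Σ b_i: 7/9·1 + (-9/14)·1 + 22/45·1 + 79/210·1 = 1 ✓
b·c: (-9/14)·(-4/3) + 22/45·(-3/2) + 79/210·1 = 1/2 ✓
b·c²: (-9/14)·16/9 + 22/45·9/4 + 79/210·1 = 1/3 ✓
b·Ac: 22/45·3/88 + 79/210·63/158 = 1/6 ✓
b·c³: (-9/14)·(-64/27) + 22/45·(-27/8) + 79/210·1 = 1/4 ✓
b·(c∘Ac): 22/45·(-9/176) + 79/210·63/158 = 1/8 ✓
b·Ac²: 22/45·(-1/22) + 79/210·133/474 = 1/12 ✓
b·A²c: 79/210·35/316 = 1/24 ✓; 4 stages ⇒ order 4.

4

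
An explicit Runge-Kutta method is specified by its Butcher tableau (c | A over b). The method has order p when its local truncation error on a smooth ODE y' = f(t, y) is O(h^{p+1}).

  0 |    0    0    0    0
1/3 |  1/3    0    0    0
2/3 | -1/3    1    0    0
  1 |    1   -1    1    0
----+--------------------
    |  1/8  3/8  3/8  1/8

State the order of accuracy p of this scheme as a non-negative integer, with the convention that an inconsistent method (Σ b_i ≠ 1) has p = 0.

b = (1/8, 3/8, 3/8, 1/8)
c = (0, 1/3, 2/3, 1)
Ac = (0, 0, 1/3, 1/3)
Σ b_i: 1/8·1 + 3/8·1 + 3/8·1 + 1/8·1 = 1 ✓
b·c: 3/8·1/3 + 3/8·2/3 + 1/8·1 = 1/2 ✓
b·c²: 3/8·1/9 + 3/8·4/9 + 1/8·1 = 1/3 ✓
b·Ac: 3/8·1/3 + 1/8·1/3 = 1/6 ✓
b·c³: 3/8·1/27 + 3/8·8/27 + 1/8·1 = 1/4 ✓
b·(c∘Ac): 3/8·2/9 + 1/8·1/3 = 1/8 ✓
b·Ac²: 3/8·1/9 + 1/8·1/3 = 1/12 ✓
b·A²c: 1/8·1/3 = 1/24 ✓; 4 stages ⇒ order 4.

4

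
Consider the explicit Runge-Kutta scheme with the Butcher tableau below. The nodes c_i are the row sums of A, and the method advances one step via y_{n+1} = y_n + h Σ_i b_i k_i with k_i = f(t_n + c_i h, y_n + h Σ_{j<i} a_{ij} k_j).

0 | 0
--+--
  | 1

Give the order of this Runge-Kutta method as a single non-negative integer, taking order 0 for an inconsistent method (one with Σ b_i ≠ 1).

b = (1)
c = (0)
Σ b_i: 1·1 = 1 ✓; 1 stage ⇒ order 1.

1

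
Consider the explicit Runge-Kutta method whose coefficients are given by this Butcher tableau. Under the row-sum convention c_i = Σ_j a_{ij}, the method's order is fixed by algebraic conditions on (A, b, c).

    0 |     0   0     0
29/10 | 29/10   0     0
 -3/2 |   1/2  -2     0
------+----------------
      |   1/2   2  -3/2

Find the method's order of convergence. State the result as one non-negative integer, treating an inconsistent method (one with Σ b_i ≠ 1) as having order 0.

1

b = (1/2, 2, -3/2)
c = (0, 29/10, -3/2)
Ac = (0, 0, -29/5)
Σ b_i: 1/2·1 + 2·1 + (-3/2)·1 = 1 ✓
b·c: 2·29/10 + (-3/2)·(-3/2) = 161/20 ≠ 1/2 ⇒ order 1.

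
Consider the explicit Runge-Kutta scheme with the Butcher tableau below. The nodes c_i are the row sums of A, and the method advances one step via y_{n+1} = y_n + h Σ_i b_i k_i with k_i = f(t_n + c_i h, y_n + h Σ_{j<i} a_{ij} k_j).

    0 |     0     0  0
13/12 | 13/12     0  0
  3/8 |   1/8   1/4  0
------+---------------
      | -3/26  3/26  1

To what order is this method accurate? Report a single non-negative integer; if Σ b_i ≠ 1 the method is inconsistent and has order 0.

b = (-3/26, 3/26, 1)
c = (0, 13/12, 3/8)
Ac = (0, 0, 13/48)
Σ b_i: (-3/26)·1 + 3/26·1 + 1·1 = 1 ✓
b·c: 3/26·13/12 + 1·3/8 = 1/2 ✓
b·c²: 3/26·169/144 + 1·9/64 = 53/192 ≠ 1/3 ⇒ order 2.
b·Ac: 1·13/48 = 13/48 ≠ 1/6

2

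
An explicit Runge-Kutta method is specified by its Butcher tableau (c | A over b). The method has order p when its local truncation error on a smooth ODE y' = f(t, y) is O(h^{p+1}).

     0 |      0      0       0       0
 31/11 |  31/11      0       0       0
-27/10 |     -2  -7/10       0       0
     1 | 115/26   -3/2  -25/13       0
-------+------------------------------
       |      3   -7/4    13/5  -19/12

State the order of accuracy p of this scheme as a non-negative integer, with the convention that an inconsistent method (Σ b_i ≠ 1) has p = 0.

0

b = (3, -7/4, 13/5, -19/12)
c = (0, 31/11, -27/10, 1)
Ac = (0, 0, -217/110, 138/143)
Σ b_i: 3·1 + (-7/4)·1 + 13/5·1 + (-19/12)·1 = 34/15 ≠ 1 ⇒ order 0.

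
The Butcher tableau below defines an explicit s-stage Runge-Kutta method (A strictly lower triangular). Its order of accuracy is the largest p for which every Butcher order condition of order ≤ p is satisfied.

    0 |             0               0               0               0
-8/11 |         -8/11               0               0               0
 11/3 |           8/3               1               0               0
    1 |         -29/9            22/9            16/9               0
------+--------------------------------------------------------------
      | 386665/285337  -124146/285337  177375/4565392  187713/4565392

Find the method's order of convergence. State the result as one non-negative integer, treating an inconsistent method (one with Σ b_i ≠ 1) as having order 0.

3

b = (386665/285337, -124146/285337, 177375/4565392, 187713/4565392)
c = (0, -8/11, 11/3, 1)
Ac = (0, 0, -8/11, 128/27)
Σ b_i: 386665/285337·1 + (-124146/285337)·1 + 177375/4565392·1 + 187713/4565392·1 = 1 ✓
b·c: (-124146/285337)·(-8/11) + 177375/4565392·11/3 + 187713/4565392·1 = 1/2 ✓
b·c²: (-124146/285337)·64/121 + 177375/4565392·121/9 + 187713/4565392·1 = 1/3 ✓
b·Ac: 177375/4565392·(-8/11) + 187713/4565392·128/27 = 1/6 ✓
b·c³: (-124146/285337)·(-512/1331) + 177375/4565392·1331/27 + 187713/4565392·1 = 119984705/56496726 ≠ 1/4 ⇒ order 3.
b·(c∘Ac): 177375/4565392·(-8/3) + 187713/4565392·128/27 = 156337/1712022 ≠ 1/8
b·Ac²: 177375/4565392·64/121 + 187713/4565392·22448/891 = 29842871/28248363 ≠ 1/12
b·A²c: 187713/4565392·(-128/99) = -166856/3138707 ≠ 1/24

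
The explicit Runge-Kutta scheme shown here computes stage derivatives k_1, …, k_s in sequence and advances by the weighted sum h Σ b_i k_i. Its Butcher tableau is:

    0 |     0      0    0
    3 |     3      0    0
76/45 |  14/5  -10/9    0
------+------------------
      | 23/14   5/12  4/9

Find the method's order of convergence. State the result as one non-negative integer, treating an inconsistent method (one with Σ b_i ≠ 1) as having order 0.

b = (23/14, 5/12, 4/9)
c = (0, 3, 76/45)
Ac = (0, 0, -10/3)
Σ b_i: 23/14·1 + 5/12·1 + 4/9·1 = 631/252 ≠ 1 ⇒ order 0.

0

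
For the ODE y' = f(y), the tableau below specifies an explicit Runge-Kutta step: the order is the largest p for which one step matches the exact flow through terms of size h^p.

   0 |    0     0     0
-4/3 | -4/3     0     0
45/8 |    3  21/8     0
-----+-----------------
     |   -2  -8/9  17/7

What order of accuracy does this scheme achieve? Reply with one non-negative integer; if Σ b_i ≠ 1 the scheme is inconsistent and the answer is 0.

b = (-2, -8/9, 17/7)
c = (0, -4/3, 45/8)
Ac = (0, 0, -7/2)
Σ b_i: (-2)·1 + (-8/9)·1 + 17/7·1 = -29/63 ≠ 1 ⇒ order 0.

0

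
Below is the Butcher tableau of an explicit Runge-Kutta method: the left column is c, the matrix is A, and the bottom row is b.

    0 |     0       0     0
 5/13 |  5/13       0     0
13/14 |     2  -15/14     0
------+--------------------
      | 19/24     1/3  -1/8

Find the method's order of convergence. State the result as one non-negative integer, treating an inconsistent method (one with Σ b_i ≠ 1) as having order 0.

1

b = (19/24, 1/3, -1/8)
c = (0, 5/13, 13/14)
Ac = (0, 0, -75/182)
Σ b_i: 19/24·1 + 1/3·1 + (-1/8)·1 = 1 ✓
b·c: 1/3·5/13 + (-1/8)·13/14 = 53/4368 ≠ 1/2 ⇒ order 1.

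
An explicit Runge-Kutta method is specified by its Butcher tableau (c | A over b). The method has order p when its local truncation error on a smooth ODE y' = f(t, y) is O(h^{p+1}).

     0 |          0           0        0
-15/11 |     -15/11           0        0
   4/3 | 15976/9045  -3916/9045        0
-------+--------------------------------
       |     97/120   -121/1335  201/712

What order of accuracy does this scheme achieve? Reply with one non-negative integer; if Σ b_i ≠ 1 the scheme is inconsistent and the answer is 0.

b = (97/120, -121/1335, 201/712)
c = (0, -15/11, 4/3)
Ac = (0, 0, 356/603)
Σ b_i: 97/120·1 + (-121/1335)·1 + 201/712·1 = 1 ✓
b·c: (-121/1335)·(-15/11) + 201/712·4/3 = 1/2 ✓
b·c²: (-121/1335)·225/121 + 201/712·16/9 = 1/3 ✓
b·Ac: 201/712·356/603 = 1/6 ✓; 3 stages ⇒ order 3.

3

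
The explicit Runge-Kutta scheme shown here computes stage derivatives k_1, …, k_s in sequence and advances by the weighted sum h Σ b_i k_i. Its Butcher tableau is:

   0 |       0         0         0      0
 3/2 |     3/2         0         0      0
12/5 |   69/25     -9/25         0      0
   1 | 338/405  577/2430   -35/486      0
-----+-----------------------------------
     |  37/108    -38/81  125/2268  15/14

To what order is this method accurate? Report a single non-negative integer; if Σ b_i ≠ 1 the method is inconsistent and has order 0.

b = (37/108, -38/81, 125/2268, 15/14)
c = (0, 3/2, 12/5, 1)
Ac = (0, 0, -27/50, 11/60)
Σ b_i: 37/108·1 + (-38/81)·1 + 125/2268·1 + 15/14·1 = 1 ✓
b·c: (-38/81)·3/2 + 125/2268·12/5 + 15/14·1 = 1/2 ✓
b·c²: (-38/81)·9/4 + 125/2268·144/25 + 15/14·1 = 1/3 ✓
b·Ac: 125/2268·(-27/50) + 15/14·11/60 = 1/6 ✓
b·c³: (-38/81)·27/8 + 125/2268·1728/125 + 15/14·1 = 1/4 ✓
b·(c∘Ac): 125/2268·(-162/125) + 15/14·11/60 = 1/8 ✓
b·Ac²: 125/2268·(-81/100) + 15/14·43/360 = 1/12 ✓
b·A²c: 15/14·7/180 = 1/24 ✓; 4 stages ⇒ order 4.

4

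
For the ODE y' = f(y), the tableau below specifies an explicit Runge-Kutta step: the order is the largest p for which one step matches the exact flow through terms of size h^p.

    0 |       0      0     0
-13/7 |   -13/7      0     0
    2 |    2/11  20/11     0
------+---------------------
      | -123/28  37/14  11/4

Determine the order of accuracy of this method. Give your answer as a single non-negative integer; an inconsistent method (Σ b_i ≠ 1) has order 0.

1

b = (-123/28, 37/14, 11/4)
c = (0, -13/7, 2)
Ac = (0, 0, -260/77)
Σ b_i: (-123/28)·1 + 37/14·1 + 11/4·1 = 1 ✓
b·c: 37/14·(-13/7) + 11/4·2 = 29/49 ≠ 1/2 ⇒ order 1.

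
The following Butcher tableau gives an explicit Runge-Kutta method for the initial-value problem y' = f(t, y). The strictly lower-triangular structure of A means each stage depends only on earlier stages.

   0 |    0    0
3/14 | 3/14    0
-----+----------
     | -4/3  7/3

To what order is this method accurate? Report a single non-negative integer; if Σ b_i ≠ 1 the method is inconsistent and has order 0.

2

b = (-4/3, 7/3)
c = (0, 3/14)
Σ b_i: (-4/3)·1 + 7/3·1 = 1 ✓
b·c: 7/3·3/14 = 1/2 ✓; 2 stages ⇒ order 2.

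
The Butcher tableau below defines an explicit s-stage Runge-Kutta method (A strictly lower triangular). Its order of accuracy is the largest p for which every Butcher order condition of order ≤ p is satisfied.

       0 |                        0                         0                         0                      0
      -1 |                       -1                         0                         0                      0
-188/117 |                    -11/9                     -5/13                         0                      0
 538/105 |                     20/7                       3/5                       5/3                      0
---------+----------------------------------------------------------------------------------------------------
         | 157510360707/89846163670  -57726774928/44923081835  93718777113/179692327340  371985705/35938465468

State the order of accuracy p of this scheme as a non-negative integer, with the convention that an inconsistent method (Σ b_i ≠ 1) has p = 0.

b = (157510360707/89846163670, -57726774928/44923081835, 93718777113/179692327340, 371985705/35938465468)
c = (0, -1, -188/117, 538/105)
Ac = (0, 0, 5/13, -5753/1755)
Σ b_i: 157510360707/89846163670·1 + (-57726774928/44923081835)·1 + 93718777113/179692327340·1 + 371985705/35938465468·1 = 1 ✓
b·c: (-57726774928/44923081835)·(-1) + 93718777113/179692327340·(-188/117) + 371985705/35938465468·538/105 = 1/2 ✓
b·c²: (-57726774928/44923081835)·1 + 93718777113/179692327340·35344/13689 + 371985705/35938465468·289444/11025 = 1/3 ✓
b·Ac: 93718777113/179692327340·5/13 + 371985705/35938465468·(-5753/1755) = 1/6 ✓
b·c³: (-57726774928/44923081835)·(-1) + 93718777113/179692327340·(-6644672/1601613) + 371985705/35938465468·155720872/1157625 = 283431863359306/551880060342975 ≠ 1/4 ⇒ order 3.
b·(c∘Ac): 93718777113/179692327340·(-940/1521) + 371985705/35938465468·(-3095114/184275) = -401216549513/808615473030 ≠ 1/8
b·Ac²: 93718777113/179692327340·(-5/13) + 371985705/35938465468·1006801/205335 = -945104704889/6307200689634 ≠ 1/12
b·A²c: 371985705/35938465468·25/39 = 238452375/35938465468 ≠ 1/24

3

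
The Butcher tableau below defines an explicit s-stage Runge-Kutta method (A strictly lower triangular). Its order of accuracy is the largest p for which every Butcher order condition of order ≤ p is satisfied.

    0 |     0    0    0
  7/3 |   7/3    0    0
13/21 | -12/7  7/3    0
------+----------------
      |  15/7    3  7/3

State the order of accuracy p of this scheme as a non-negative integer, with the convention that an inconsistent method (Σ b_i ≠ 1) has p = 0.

b = (15/7, 3, 7/3)
c = (0, 7/3, 13/21)
Ac = (0, 0, 49/9)
Σ b_i: 15/7·1 + 3·1 + 7/3·1 = 157/21 ≠ 1 ⇒ order 0.

0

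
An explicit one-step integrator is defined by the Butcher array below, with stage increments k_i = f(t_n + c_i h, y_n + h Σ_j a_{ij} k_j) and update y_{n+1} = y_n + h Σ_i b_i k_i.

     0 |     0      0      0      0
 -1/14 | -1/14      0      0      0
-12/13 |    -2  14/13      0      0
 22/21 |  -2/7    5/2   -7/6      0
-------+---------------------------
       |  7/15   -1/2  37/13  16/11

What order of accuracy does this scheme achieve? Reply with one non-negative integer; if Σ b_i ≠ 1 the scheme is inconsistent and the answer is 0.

0

b = (7/15, -1/2, 37/13, 16/11)
c = (0, -1/14, -12/13, 22/21)
Ac = (0, 0, -1/13, 327/364)
Σ b_i: 7/15·1 + (-1/2)·1 + 37/13·1 + 16/11·1 = 18307/4290 ≠ 1 ⇒ order 0.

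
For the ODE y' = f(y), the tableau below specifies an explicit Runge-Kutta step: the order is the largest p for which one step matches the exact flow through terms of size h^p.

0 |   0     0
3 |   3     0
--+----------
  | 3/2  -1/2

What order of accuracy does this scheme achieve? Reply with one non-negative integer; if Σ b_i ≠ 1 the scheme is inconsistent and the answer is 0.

1

b = (3/2, -1/2)
c = (0, 3)
Σ b_i: 3/2·1 + (-1/2)·1 = 1 ✓
b·c: (-1/2)·3 = -3/2 ≠ 1/2 ⇒ order 1.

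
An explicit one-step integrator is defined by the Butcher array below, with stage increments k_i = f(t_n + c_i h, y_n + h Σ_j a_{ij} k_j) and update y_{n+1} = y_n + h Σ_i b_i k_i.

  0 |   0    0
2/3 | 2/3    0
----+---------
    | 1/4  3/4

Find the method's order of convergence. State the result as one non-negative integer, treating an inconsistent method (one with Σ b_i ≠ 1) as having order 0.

2

b = (1/4, 3/4)
c = (0, 2/3)
Σ b_i: 1/4·1 + 3/4·1 = 1 ✓
b·c: 3/4·2/3 = 1/2 ✓; 2 stages ⇒ order 2.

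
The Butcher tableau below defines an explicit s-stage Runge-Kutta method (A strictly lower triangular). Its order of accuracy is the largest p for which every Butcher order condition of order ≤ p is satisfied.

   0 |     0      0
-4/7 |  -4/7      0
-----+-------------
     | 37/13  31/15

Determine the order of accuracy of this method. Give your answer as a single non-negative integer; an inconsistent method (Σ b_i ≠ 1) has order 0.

b = (37/13, 31/15)
c = (0, -4/7)
Σ b_i: 37/13·1 + 31/15·1 = 958/195 ≠ 1 ⇒ order 0.

0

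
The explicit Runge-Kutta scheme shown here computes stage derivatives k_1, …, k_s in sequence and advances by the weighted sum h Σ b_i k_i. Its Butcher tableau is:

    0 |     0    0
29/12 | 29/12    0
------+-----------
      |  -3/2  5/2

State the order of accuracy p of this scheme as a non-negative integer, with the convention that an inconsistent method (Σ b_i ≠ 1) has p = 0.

b = (-3/2, 5/2)
c = (0, 29/12)
Σ b_i: (-3/2)·1 + 5/2·1 = 1 ✓
b·c: 5/2·29/12 = 145/24 ≠ 1/2 ⇒ order 1.

1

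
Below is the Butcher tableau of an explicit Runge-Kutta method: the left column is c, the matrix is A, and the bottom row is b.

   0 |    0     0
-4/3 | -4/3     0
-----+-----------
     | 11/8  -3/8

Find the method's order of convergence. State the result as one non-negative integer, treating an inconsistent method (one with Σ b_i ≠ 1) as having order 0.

2

b = (11/8, -3/8)
c = (0, -4/3)
Σ b_i: 11/8·1 + (-3/8)·1 = 1 ✓
b·c: (-3/8)·(-4/3) = 1/2 ✓; 2 stages ⇒ order 2.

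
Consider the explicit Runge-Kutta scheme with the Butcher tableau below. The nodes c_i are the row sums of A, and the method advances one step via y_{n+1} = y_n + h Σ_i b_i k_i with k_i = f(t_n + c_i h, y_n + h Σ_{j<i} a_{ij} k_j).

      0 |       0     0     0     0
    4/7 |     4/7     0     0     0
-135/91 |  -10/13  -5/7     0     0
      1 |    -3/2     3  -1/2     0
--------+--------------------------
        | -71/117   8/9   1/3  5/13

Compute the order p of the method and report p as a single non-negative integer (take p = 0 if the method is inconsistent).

1

b = (-71/117, 8/9, 1/3, 5/13)
c = (0, 4/7, -135/91, 1)
Ac = (0, 0, -20/49, 447/182)
Σ b_i: (-71/117)·1 + 8/9·1 + 1/3·1 + 5/13·1 = 1 ✓
b·c: 8/9·4/7 + 1/3·(-135/91) + 5/13·1 = 326/819 ≠ 1/2 ⇒ order 1.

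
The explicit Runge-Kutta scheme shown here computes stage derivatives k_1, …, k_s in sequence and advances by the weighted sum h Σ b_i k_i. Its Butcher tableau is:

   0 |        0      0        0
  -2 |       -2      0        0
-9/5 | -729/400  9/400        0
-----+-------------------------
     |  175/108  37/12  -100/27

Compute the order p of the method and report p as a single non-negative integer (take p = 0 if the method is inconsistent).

3

b = (175/108, 37/12, -100/27)
c = (0, -2, -9/5)
Ac = (0, 0, -9/200)
Σ b_i: 175/108·1 + 37/12·1 + (-100/27)·1 = 1 ✓
b·c: 37/12·(-2) + (-100/27)·(-9/5) = 1/2 ✓
b·c²: 37/12·4 + (-100/27)·81/25 = 1/3 ✓
b·Ac: (-100/27)·(-9/200) = 1/6 ✓; 3 stages ⇒ order 3.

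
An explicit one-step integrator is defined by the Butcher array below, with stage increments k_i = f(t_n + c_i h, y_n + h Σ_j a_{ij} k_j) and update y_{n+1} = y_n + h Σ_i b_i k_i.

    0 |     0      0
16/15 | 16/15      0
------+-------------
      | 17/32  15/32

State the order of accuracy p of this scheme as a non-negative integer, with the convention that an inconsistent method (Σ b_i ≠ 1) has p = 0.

b = (17/32, 15/32)
c = (0, 16/15)
Σ b_i: 17/32·1 + 15/32·1 = 1 ✓
b·c: 15/32·16/15 = 1/2 ✓; 2 stages ⇒ order 2.

2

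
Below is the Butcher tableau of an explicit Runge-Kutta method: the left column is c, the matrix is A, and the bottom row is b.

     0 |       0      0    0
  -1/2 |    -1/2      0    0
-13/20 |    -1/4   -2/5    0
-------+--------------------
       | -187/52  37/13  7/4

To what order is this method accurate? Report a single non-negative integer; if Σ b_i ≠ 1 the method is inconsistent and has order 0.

b = (-187/52, 37/13, 7/4)
c = (0, -1/2, -13/20)
Ac = (0, 0, 1/5)
Σ b_i: (-187/52)·1 + 37/13·1 + 7/4·1 = 1 ✓
b·c: 37/13·(-1/2) + 7/4·(-13/20) = -2663/1040 ≠ 1/2 ⇒ order 1.

1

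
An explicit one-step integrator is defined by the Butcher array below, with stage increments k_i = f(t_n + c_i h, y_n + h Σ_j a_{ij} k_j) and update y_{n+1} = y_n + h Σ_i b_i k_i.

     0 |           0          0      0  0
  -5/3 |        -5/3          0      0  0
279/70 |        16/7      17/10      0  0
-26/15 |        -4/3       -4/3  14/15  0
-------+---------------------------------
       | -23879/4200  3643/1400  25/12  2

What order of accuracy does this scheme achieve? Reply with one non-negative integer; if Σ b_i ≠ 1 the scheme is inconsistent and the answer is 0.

2

b = (-23879/4200, 3643/1400, 25/12, 2)
c = (0, -5/3, 279/70, -26/15)
Ac = (0, 0, -17/6, 1337/225)
Σ b_i: (-23879/4200)·1 + 3643/1400·1 + 25/12·1 + 2·1 = 1 ✓
b·c: 3643/1400·(-5/3) + 25/12·279/70 + 2·(-26/15) = 1/2 ✓
b·c²: 3643/1400·25/9 + 25/12·77841/4900 + 2·676/225 = 8173093/176400 ≠ 1/3 ⇒ order 2.
b·Ac: 25/12·(-17/6) + 2·1337/225 = 3589/600 ≠ 1/6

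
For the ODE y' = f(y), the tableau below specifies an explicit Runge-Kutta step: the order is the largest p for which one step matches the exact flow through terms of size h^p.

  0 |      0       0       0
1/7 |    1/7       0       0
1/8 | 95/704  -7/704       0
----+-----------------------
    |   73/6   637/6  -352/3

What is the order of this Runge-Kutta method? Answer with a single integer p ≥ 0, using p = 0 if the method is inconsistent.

3

b = (73/6, 637/6, -352/3)
c = (0, 1/7, 1/8)
Ac = (0, 0, -1/704)
Σ b_i: 73/6·1 + 637/6·1 + (-352/3)·1 = 1 ✓
b·c: 637/6·1/7 + (-352/3)·1/8 = 1/2 ✓
b·c²: 637/6·1/49 + (-352/3)·1/64 = 1/3 ✓
b·Ac: (-352/3)·(-1/704) = 1/6 ✓; 3 stages ⇒ order 3.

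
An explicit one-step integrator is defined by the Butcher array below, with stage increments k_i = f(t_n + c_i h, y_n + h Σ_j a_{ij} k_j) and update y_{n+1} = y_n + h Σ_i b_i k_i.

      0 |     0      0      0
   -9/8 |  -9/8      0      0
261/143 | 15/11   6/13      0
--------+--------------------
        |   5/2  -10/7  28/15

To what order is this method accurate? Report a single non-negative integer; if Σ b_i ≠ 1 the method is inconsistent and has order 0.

0

b = (5/2, -10/7, 28/15)
c = (0, -9/8, 261/143)
Ac = (0, 0, -27/52)
Σ b_i: 5/2·1 + (-10/7)·1 + 28/15·1 = 617/210 ≠ 1 ⇒ order 0.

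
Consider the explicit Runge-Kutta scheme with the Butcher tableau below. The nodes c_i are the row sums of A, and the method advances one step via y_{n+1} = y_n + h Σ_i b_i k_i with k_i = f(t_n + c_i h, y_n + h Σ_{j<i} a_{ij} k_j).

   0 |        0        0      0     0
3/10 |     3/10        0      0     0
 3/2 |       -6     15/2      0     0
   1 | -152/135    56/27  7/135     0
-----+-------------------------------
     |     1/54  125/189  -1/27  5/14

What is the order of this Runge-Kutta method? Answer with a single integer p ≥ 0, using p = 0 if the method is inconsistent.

b = (1/54, 125/189, -1/27, 5/14)
c = (0, 3/10, 3/2, 1)
Ac = (0, 0, 9/4, 7/10)
Σ b_i: 1/54·1 + 125/189·1 + (-1/27)·1 + 5/14·1 = 1 ✓
b·c: 125/189·3/10 + (-1/27)·3/2 + 5/14·1 = 1/2 ✓
b·c²: 125/189·9/100 + (-1/27)·9/4 + 5/14·1 = 1/3 ✓
b·Ac: (-1/27)·9/4 + 5/14·7/10 = 1/6 ✓
b·c³: 125/189·27/1000 + (-1/27)·27/8 + 5/14·1 = 1/4 ✓
b·(c∘Ac): (-1/27)·27/8 + 5/14·7/10 = 1/8 ✓
b·Ac²: (-1/27)·27/40 + 5/14·91/300 = 1/12 ✓
b·A²c: 5/14·7/60 = 1/24 ✓; 4 stages ⇒ order 4.

4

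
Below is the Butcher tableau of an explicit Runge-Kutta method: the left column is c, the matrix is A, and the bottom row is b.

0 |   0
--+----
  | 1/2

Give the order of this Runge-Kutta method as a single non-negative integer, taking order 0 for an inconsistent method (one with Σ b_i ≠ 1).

0

b = (1/2)
c = (0)
Σ b_i: 1/2·1 = 1/2 ≠ 1 ⇒ order 0.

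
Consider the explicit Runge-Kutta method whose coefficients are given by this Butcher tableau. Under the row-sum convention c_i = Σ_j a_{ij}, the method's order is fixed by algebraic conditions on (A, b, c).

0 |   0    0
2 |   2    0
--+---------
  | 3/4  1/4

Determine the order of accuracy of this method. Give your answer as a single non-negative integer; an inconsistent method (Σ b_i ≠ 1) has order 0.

b = (3/4, 1/4)
c = (0, 2)
Σ b_i: 3/4·1 + 1/4·1 = 1 ✓
b·c: 1/4·2 = 1/2 ✓; 2 stages ⇒ order 2.

2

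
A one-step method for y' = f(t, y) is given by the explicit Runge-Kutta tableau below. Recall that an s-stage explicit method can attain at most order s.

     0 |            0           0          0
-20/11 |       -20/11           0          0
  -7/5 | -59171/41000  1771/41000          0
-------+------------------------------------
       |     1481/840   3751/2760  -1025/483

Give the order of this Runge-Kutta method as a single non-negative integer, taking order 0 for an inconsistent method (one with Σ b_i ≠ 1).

3

b = (1481/840, 3751/2760, -1025/483)
c = (0, -20/11, -7/5)
Ac = (0, 0, -161/2050)
Σ b_i: 1481/840·1 + 3751/2760·1 + (-1025/483)·1 = 1 ✓
b·c: 3751/2760·(-20/11) + (-1025/483)·(-7/5) = 1/2 ✓
b·c²: 3751/2760·400/121 + (-1025/483)·49/25 = 1/3 ✓
b·Ac: (-1025/483)·(-161/2050) = 1/6 ✓; 3 stages ⇒ order 3.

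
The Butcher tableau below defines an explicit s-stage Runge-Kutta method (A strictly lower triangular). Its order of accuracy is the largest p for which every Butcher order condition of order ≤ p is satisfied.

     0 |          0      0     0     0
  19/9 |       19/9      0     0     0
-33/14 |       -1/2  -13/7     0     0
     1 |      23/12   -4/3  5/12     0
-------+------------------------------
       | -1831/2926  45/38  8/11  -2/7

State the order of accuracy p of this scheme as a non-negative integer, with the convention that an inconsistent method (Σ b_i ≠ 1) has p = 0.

2

b = (-1831/2926, 45/38, 8/11, -2/7)
c = (0, 19/9, -33/14, 1)
Ac = (0, 0, -247/63, -5741/1512)
Σ b_i: (-1831/2926)·1 + 45/38·1 + 8/11·1 + (-2/7)·1 = 1 ✓
b·c: 45/38·19/9 + 8/11·(-33/14) + (-2/7)·1 = 1/2 ✓
b·c²: 45/38·361/81 + 8/11·1089/196 + (-2/7)·1 = 7967/882 ≠ 1/3 ⇒ order 2.
b·Ac: 8/11·(-247/63) + (-2/7)·(-5741/1512) = -102833/58212 ≠ 1/6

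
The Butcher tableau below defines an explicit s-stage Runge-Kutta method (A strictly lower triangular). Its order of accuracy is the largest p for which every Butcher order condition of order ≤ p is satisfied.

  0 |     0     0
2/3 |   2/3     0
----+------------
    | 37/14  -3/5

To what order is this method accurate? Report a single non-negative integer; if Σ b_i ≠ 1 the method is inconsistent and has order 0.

0

b = (37/14, -3/5)
c = (0, 2/3)
Σ b_i: 37/14·1 + (-3/5)·1 = 143/70 ≠ 1 ⇒ order 0.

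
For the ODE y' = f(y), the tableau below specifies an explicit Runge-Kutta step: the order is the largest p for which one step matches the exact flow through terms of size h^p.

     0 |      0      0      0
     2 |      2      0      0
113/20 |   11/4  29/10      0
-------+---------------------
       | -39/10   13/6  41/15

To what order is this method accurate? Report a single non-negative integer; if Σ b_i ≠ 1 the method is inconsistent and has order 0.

1

b = (-39/10, 13/6, 41/15)
c = (0, 2, 113/20)
Ac = (0, 0, 29/5)
Σ b_i: (-39/10)·1 + 13/6·1 + 41/15·1 = 1 ✓
b·c: 13/6·2 + 41/15·113/20 = 5933/300 ≠ 1/2 ⇒ order 1.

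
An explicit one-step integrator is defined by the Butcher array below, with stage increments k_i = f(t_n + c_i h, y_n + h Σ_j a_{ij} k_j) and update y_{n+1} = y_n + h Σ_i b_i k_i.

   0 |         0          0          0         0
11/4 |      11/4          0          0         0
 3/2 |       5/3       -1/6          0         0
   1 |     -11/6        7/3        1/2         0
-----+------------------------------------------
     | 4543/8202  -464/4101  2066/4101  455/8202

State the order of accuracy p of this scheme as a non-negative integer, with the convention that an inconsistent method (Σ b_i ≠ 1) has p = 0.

b = (4543/8202, -464/4101, 2066/4101, 455/8202)
c = (0, 11/4, 3/2, 1)
Ac = (0, 0, -11/24, 43/6)
Σ b_i: 4543/8202·1 + (-464/4101)·1 + 2066/4101·1 + 455/8202·1 = 1 ✓
b·c: (-464/4101)·11/4 + 2066/4101·3/2 + 455/8202·1 = 1/2 ✓
b·c²: (-464/4101)·121/16 + 2066/4101·9/4 + 455/8202·1 = 1/3 ✓
b·Ac: 2066/4101·(-11/24) + 455/8202·43/6 = 1/6 ✓
b·c³: (-464/4101)·1331/64 + 2066/4101·27/8 + 455/8202·1 = -1633/2734 ≠ 1/4 ⇒ order 3.
b·(c∘Ac): 2066/4101·(-11/16) + 455/8202·43/6 = 5041/98424 ≠ 1/8
b·Ac²: 2066/4101·(-121/96) + 455/8202·901/48 = 53323/131232 ≠ 1/12
b·A²c: 455/8202·(-11/48) = -5005/393696 ≠ 1/24

3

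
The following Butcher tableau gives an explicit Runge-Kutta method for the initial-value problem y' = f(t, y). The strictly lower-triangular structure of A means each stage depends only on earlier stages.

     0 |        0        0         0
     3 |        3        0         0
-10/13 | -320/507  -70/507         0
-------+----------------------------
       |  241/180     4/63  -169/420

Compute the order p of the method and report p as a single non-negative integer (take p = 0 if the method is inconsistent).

b = (241/180, 4/63, -169/420)
c = (0, 3, -10/13)
Ac = (0, 0, -70/169)
Σ b_i: 241/180·1 + 4/63·1 + (-169/420)·1 = 1 ✓
b·c: 4/63·3 + (-169/420)·(-10/13) = 1/2 ✓
b·c²: 4/63·9 + (-169/420)·100/169 = 1/3 ✓
b·Ac: (-169/420)·(-70/169) = 1/6 ✓; 3 stages ⇒ order 3.

3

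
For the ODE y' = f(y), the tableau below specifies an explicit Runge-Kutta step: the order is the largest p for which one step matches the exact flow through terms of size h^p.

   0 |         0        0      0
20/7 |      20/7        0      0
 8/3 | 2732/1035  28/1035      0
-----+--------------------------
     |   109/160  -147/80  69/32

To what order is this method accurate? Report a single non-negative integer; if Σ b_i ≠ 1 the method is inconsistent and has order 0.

b = (109/160, -147/80, 69/32)
c = (0, 20/7, 8/3)
Ac = (0, 0, 16/207)
Σ b_i: 109/160·1 + (-147/80)·1 + 69/32·1 = 1 ✓
b·c: (-147/80)·20/7 + 69/32·8/3 = 1/2 ✓
b·c²: (-147/80)·400/49 + 69/32·64/9 = 1/3 ✓
b·Ac: 69/32·16/207 = 1/6 ✓; 3 stages ⇒ order 3.

3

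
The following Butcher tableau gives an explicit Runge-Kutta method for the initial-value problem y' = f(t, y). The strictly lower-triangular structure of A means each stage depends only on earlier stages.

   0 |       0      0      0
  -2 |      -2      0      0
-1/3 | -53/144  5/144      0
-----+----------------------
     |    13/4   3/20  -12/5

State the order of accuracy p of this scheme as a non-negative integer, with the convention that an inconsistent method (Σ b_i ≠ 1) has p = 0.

b = (13/4, 3/20, -12/5)
c = (0, -2, -1/3)
Ac = (0, 0, -5/72)
Σ b_i: 13/4·1 + 3/20·1 + (-12/5)·1 = 1 ✓
b·c: 3/20·(-2) + (-12/5)·(-1/3) = 1/2 ✓
b·c²: 3/20·4 + (-12/5)·1/9 = 1/3 ✓
b·Ac: (-12/5)·(-5/72) = 1/6 ✓; 3 stages ⇒ order 3.

3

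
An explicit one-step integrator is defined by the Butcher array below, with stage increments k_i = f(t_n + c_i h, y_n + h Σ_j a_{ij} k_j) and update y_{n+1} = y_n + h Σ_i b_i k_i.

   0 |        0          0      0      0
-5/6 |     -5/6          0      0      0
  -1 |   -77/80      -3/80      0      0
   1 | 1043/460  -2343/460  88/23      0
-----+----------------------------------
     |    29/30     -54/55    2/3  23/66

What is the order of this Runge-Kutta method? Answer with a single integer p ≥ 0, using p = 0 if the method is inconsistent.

b = (29/30, -54/55, 2/3, 23/66)
c = (0, -5/6, -1, 1)
Ac = (0, 0, 1/32, 77/184)
Σ b_i: 29/30·1 + (-54/55)·1 + 2/3·1 + 23/66·1 = 1 ✓
b·c: (-54/55)·(-5/6) + 2/3·(-1) + 23/66·1 = 1/2 ✓
b·c²: (-54/55)·25/36 + 2/3·1 + 23/66·1 = 1/3 ✓
b·Ac: 2/3·1/32 + 23/66·77/184 = 1/6 ✓
b·c³: (-54/55)·(-125/216) + 2/3·(-1) + 23/66·1 = 1/4 ✓
b·(c∘Ac): 2/3·(-1/32) + 23/66·77/184 = 1/8 ✓
b·Ac²: 2/3·(-5/192) + 23/66·319/1104 = 1/12 ✓
b·A²c: 23/66·11/92 = 1/24 ✓; 4 stages ⇒ order 4.

4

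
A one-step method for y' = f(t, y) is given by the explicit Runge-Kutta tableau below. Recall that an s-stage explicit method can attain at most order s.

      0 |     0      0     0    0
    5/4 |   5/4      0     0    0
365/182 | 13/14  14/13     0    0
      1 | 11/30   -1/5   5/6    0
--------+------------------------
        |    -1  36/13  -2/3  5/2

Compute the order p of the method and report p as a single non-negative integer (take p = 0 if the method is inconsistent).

0

b = (-1, 36/13, -2/3, 5/2)
c = (0, 5/4, 365/182, 1)
Ac = (0, 0, 35/26, 388/273)
Σ b_i: (-1)·1 + 36/13·1 + (-2/3)·1 + 5/2·1 = 281/78 ≠ 1 ⇒ order 0.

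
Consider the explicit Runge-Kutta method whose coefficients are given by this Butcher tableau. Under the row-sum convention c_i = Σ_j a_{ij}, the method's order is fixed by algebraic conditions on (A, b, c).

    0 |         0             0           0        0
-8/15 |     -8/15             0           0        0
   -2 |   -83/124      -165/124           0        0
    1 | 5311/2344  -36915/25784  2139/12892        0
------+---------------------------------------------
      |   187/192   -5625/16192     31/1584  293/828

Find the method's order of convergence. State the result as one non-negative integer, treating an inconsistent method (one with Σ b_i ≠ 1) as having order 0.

4

b = (187/192, -5625/16192, 31/1584, 293/828)
c = (0, -8/15, -2, 1)
Ac = (0, 0, 22/31, 253/586)
Σ b_i: 187/192·1 + (-5625/16192)·1 + 31/1584·1 + 293/828·1 = 1 ✓
b·c: (-5625/16192)·(-8/15) + 31/1584·(-2) + 293/828·1 = 1/2 ✓
b·c²: (-5625/16192)·64/225 + 31/1584·4 + 293/828·1 = 1/3 ✓
b·Ac: 31/1584·22/31 + 293/828·253/586 = 1/6 ✓
b·c³: (-5625/16192)·(-512/3375) + 31/1584·(-8) + 293/828·1 = 1/4 ✓
b·(c∘Ac): 31/1584·(-44/31) + 293/828·253/586 = 1/8 ✓
b·Ac²: 31/1584·(-176/465) + 293/828·1127/4395 = 1/12 ✓
b·A²c: 293/828·69/586 = 1/24 ✓; 4 stages ⇒ order 4.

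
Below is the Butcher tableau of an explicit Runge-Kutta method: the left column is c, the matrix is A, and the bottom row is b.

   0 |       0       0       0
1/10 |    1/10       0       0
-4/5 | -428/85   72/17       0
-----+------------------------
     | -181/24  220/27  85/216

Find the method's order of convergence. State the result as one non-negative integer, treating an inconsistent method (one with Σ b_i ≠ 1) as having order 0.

3

b = (-181/24, 220/27, 85/216)
c = (0, 1/10, -4/5)
Ac = (0, 0, 36/85)
Σ b_i: (-181/24)·1 + 220/27·1 + 85/216·1 = 1 ✓
b·c: 220/27·1/10 + 85/216·(-4/5) = 1/2 ✓
b·c²: 220/27·1/100 + 85/216·16/25 = 1/3 ✓
b·Ac: 85/216·36/85 = 1/6 ✓; 3 stages ⇒ order 3.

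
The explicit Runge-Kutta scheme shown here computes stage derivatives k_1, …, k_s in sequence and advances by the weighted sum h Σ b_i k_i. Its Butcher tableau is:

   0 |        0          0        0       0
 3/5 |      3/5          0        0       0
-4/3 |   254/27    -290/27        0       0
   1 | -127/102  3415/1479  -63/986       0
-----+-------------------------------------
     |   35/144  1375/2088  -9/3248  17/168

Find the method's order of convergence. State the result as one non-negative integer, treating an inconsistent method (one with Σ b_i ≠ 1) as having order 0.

4

b = (35/144, 1375/2088, -9/3248, 17/168)
c = (0, 3/5, -4/3, 1)
Ac = (0, 0, -58/9, 25/17)
Σ b_i: 35/144·1 + 1375/2088·1 + (-9/3248)·1 + 17/168·1 = 1 ✓
b·c: 1375/2088·3/5 + (-9/3248)·(-4/3) + 17/168·1 = 1/2 ✓
b·c²: 1375/2088·9/25 + (-9/3248)·16/9 + 17/168·1 = 1/3 ✓
b·Ac: (-9/3248)·(-58/9) + 17/168·25/17 = 1/6 ✓
b·c³: 1375/2088·27/125 + (-9/3248)·(-64/27) + 17/168·1 = 1/4 ✓
b·(c∘Ac): (-9/3248)·232/27 + 17/168·25/17 = 1/8 ✓
b·Ac²: (-9/3248)·(-58/15) + 17/168·61/85 = 1/12 ✓
b·A²c: 17/168·7/17 = 1/24 ✓; 4 stages ⇒ order 4.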